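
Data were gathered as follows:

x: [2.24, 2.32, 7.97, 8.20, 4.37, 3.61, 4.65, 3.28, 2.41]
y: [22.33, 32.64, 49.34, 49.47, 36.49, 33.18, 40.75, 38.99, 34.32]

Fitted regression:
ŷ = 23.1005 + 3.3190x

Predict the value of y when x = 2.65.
ŷ = 31.8959

To predict y for x = 2.65, substitute into the regression equation:

ŷ = 23.1005 + 3.3190 × 2.65
ŷ = 23.1005 + 8.7954
ŷ = 31.8959

This is the fitted mean response at that x — an individual observation would come with a wider prediction interval.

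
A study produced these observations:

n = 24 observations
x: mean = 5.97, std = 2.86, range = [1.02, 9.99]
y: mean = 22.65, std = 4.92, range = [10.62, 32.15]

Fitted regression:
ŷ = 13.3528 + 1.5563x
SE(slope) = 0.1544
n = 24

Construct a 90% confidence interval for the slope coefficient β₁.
The 90% CI for β₁ is (1.2912, 1.8214)

Confidence interval for the slope:

The 90% CI for β₁ is: β̂₁ ± t*(α/2, n-2) × SE(β̂₁)

Step 1: Find critical t-value
- Confidence level = 0.9
- Degrees of freedom = n - 2 = 24 - 2 = 22
- t*(α/2, 22) = 1.7171

Step 2: Calculate margin of error
Margin = 1.7171 × 0.1544 = 0.2651

Step 3: Construct interval
CI = 1.5563 ± 0.2651
CI = (1.2912, 1.8214)

Interpretation: We are 90% confident that the true slope β₁ lies between 1.2912 and 1.8214.
Since 0 is outside the interval, a two-sided test at α = 0.10 would reject H₀: β₁ = 0.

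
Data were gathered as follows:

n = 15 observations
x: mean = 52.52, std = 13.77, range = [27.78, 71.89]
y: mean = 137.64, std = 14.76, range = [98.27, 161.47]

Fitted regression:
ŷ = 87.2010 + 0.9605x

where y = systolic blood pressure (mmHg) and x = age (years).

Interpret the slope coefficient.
An increase of one year in age is associated with a 0.9605 mmHg increase in predicted blood pressure.

The slope coefficient β₁ = 0.9605 represents the marginal effect of age on blood pressure.

Interpretation:
- Age up by 1 year → predicted blood pressure increases by 0.9605 mmHg
- This is a linear approximation: the same per-unit change is assumed across the whole observed x range
- The sign (+) gives the direction; the magnitude 0.9605 gives the size of the effect per year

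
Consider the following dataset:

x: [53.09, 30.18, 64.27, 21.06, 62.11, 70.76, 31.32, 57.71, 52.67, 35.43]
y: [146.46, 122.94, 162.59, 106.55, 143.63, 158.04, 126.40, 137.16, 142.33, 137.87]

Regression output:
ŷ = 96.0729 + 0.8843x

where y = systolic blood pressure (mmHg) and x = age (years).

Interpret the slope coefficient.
On average, blood pressure is about 0.8843 mmHg higher for every extra year of age.

The slope coefficient β₁ = 0.8843 represents the marginal effect of age on blood pressure.

Interpretation:
- Age up by 1 year → predicted blood pressure increases by 0.8843 mmHg
- The effect is assumed constant over the observed range of x (linearity)
- The sign (+) gives the direction; the magnitude 0.8843 gives the size of the effect per year

The intercept β₀ = 96.0729 is the predicted blood pressure when age = 0; since the smallest observed x is 21.06, this is an extrapolation and mainly anchors the line.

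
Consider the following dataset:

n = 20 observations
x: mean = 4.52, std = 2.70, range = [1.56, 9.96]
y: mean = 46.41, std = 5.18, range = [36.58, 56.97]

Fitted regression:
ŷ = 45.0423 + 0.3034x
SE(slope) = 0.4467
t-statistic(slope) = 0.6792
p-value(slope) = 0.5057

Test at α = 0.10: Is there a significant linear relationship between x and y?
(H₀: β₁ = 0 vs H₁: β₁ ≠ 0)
p-value = 0.5057 ≥ α = 0.10, so we fail to reject H₀. The relationship is not significant.

Hypothesis test for the slope coefficient:

H₀: β₁ = 0 (no linear relationship)
H₁: β₁ ≠ 0 (linear relationship exists)

Test statistic: t = β̂₁ / SE(β̂₁) = 0.3034 / 0.4467 = 0.6792

With df = 18, the two-sided p-value for |t| = 0.6792 is 0.5057.

Decision rule: reject H₀ if p-value < α.
p-value = 0.5057 ≥ α = 0.10 → fail to reject H₀.

Conclusion: the linear association between x and y is not significant at the 10% level.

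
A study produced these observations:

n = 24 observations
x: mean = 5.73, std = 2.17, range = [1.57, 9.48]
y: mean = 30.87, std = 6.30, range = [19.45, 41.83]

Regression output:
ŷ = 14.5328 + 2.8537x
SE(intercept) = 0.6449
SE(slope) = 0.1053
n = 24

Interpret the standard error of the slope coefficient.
SE(slope) = 0.1053 measures the uncertainty in the estimated slope. The coefficient is estimated precisely (SE/|β̂₁| = 3.7%).

SE(β̂₁) = s / √Sxx, where s is the residual standard deviation and Sxx = Σ(x − x̄)². It is the yardstick for how far β̂₁ = 2.8537 could plausibly be from the true slope.

Relative precision:
- SE / |β̂₁| = 0.1053 / 2.8537 = 3.7%
- Rule of thumb (under 20%: precise; 20% to under 50%: moderately precise; 50% or more: imprecise) → precise

Rough 95% range (±2 SE): 2.8537 ± 0.2106 → (2.6431, 3.0643).

What drives SE(β̂₁): larger n (here n = 24) → smaller SE; more residual scatter → larger SE; wider spread of x values → smaller SE.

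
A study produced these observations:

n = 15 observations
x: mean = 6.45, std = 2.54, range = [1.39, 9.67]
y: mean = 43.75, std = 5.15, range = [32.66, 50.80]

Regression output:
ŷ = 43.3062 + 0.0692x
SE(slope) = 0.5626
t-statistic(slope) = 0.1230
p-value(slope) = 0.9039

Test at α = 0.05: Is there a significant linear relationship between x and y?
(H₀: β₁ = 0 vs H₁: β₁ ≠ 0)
p-value = 0.9039 ≥ α = 0.05, so we fail to reject H₀. The relationship is not significant.

Hypothesis test for the slope coefficient:

H₀: β₁ = 0 (no linear relationship)
H₁: β₁ ≠ 0 (linear relationship exists)

Test statistic: t = β̂₁ / SE(β̂₁) = 0.0692 / 0.5626 = 0.1230

With df = 13, the two-sided p-value for |t| = 0.1230 is 0.9039.

Decision rule: reject H₀ if p-value < α.
p-value = 0.9039 ≥ α = 0.05 → fail to reject H₀.

There is not sufficient evidence at the 5% significance level to conclude that a linear relationship exists between x and y.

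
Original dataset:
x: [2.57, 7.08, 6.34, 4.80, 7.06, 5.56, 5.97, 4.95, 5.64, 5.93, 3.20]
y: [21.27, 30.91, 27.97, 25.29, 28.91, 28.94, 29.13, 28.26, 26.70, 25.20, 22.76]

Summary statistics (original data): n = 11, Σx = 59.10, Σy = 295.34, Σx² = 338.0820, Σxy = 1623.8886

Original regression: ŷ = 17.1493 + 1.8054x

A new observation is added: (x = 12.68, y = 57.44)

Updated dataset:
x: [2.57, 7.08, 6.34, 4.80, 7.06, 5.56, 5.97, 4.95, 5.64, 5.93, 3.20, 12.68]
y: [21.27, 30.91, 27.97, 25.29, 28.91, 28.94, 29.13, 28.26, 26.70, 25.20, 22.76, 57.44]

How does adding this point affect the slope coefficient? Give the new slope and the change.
The slope changes from 1.8054 to 3.4822 (change of +1.6768, or +92.9%).

The new point has HIGH LEVERAGE: x = 12.68 is far from the original mean x̄ = 59.10/11 ≈ 5.37 (original range [2.57, 7.08]).

Step 1: Update the sums with the new point (n goes from 11 to 12)
Σx  = 59.10 + 12.68 = 71.78
Σy  = 295.34 + 57.44 = 352.78
Σx² = 338.0820 + 12.68² = 338.0820 + 160.7824 = 498.8644
Σxy = 1623.8886 + 12.68×57.44 = 1623.8886 + 728.3392 = 2352.2278

Step 2: Recompute the slope with b₁ = (nΣxy − ΣxΣy) / (nΣx² − (Σx)²)
Numerator   = 12×2352.2278 − 71.78×352.78 = 28226.7336 − 25322.5484 = 2904.1852
Denominator = 12×498.8644 − 71.78² = 5986.3728 − 5152.3684 = 834.0044
b₁(new) = 2904.1852 / 834.0044 = 3.4822

(Same formula on the original sums: (11×1623.8886 − 59.10×295.34) / (11×338.0820 − 59.10²) = 408.1806 / 226.0920 = 1.8054, matching the given fit.)

Step 3: Change in slope
Δβ₁ = 3.4822 − 1.8054 = +1.6768
Relative change = +1.6768 / 1.8054 × 100% = +92.9%
→ the slope increases when the point is added.

A high-leverage point only changes the slope if it is off the original line; here y = 57.44 is above the original trend, so the slope increases.
In practice: investigate whether it comes from the same population as the rest of the sample.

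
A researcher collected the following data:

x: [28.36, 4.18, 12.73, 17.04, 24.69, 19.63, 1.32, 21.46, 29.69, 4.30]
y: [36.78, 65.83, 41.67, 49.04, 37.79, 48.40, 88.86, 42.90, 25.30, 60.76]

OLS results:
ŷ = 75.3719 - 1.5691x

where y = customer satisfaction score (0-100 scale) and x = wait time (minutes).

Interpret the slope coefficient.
On average, satisfaction score is about 1.5691 points lower for every extra minute of wait time.

The slope β₁ = -1.5691 gives the rate at which the fitted satisfaction score changes with wait time.

Interpretation:
- Wait time up by 1 minute → predicted satisfaction score decreases by 1.5691 points
- The effect is assumed constant over the observed range of x (linearity)

(β₀ = 75.3719 is the fitted value at x = 0 and is not part of the slope interpretation.)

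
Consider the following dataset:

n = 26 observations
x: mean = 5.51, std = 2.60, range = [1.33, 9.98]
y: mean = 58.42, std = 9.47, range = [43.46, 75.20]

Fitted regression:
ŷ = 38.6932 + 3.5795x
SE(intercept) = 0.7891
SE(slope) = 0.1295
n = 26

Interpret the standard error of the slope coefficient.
The slope 3.5795 is pinned down to within about ±0.1295 (one SE) by these data — relative uncertainty 3.6%, i.e. precise.

SE(β̂₁) = s / √Sxx, where s is the residual standard deviation and Sxx = Σ(x − x̄)². It is the yardstick for how far β̂₁ = 3.5795 could plausibly be from the true slope.

Relative precision:
- SE / |β̂₁| = 0.1295 / 3.5795 = 3.6%
- Rule of thumb (under 20%: precise; 20% to under 50%: moderately precise; 50% or more: imprecise) → precise

Rough 95% range (±2 SE): 3.5795 ± 0.2590 → (3.3205, 3.8385).

What drives SE(β̂₁): more residual scatter → larger SE.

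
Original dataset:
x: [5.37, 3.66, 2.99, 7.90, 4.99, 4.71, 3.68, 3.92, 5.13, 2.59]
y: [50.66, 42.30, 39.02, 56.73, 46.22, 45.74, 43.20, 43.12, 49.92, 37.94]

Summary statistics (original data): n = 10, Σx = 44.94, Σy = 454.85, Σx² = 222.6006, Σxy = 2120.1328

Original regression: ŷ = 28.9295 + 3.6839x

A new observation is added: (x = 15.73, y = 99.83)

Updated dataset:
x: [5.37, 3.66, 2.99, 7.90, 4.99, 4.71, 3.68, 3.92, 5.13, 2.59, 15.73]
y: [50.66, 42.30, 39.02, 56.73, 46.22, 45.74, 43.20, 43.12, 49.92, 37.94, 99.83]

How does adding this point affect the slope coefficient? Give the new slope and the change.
Adding the point moves β₁ from 3.6839 to 4.6610, i.e. it increases by 0.9771 (+26.5%).

x = 15.73 lies well outside the original x-range [2.59, 7.90] (x̄ ≈ 4.49), so this observation has high leverage and can move the slope substantially.

Step 1: Update the sums with the new point (n goes from 10 to 11)
Σx  = 44.94 + 15.73 = 60.67
Σy  = 454.85 + 99.83 = 554.68
Σx² = 222.6006 + 15.73² = 222.6006 + 247.4329 = 470.0335
Σxy = 2120.1328 + 15.73×99.83 = 2120.1328 + 1570.3259 = 3690.4587

Step 2: Recompute the slope with b₁ = (nΣxy − ΣxΣy) / (nΣx² − (Σx)²)
Numerator   = 11×3690.4587 − 60.67×554.68 = 40595.0457 − 33652.4356 = 6942.6101
Denominator = 11×470.0335 − 60.67² = 5170.3685 − 3680.8489 = 1489.5196
b₁(new) = 6942.6101 / 1489.5196 = 4.6610

(Same formula on the original sums: (10×2120.1328 − 44.94×454.85) / (10×222.6006 − 44.94²) = 760.3690 / 206.4024 = 3.6839, matching the given fit.)

Step 3: Change in slope
Δβ₁ = 4.6610 − 3.6839 = +0.9771
Relative change = +0.9771 / 3.6839 × 100% = +26.5%
→ the slope increases when the point is added.

A high-leverage point only changes the slope if it is off the original line; here y = 99.83 is above the original trend, so the slope increases.
In practice: refit with and without it and report both if conclusions differ; examine leverage (hᵢ) and Cook's distance rather than deleting it automatically.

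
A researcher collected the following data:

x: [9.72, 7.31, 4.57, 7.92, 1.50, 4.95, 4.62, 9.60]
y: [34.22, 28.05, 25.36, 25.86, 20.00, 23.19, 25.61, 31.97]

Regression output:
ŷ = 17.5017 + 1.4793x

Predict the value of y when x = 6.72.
ŷ = 27.4426

x = 6.72 lies inside the observed range [1.50, 9.72], so the fitted equation applies directly:

ŷ = 17.5017 + 1.4793 × 6.72
ŷ = 17.5017 + 9.9409
ŷ = 27.4426

This is the fitted mean response at that x — an individual observation would come with a wider prediction interval.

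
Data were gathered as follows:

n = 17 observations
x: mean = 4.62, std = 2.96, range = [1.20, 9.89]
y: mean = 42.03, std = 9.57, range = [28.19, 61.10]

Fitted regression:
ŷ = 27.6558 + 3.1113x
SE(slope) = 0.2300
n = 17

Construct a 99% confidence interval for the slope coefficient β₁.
The 99% CI for β₁ is (2.4336, 3.7890)

Confidence interval for the slope:

The 99% CI for β₁ is: β̂₁ ± t*(α/2, n-2) × SE(β̂₁)

Step 1: Find critical t-value
- Confidence level = 0.99
- Degrees of freedom = n - 2 = 17 - 2 = 15
- t*(α/2, 15) = 2.9467

Step 2: Calculate margin of error
Margin = 2.9467 × 0.2300 = 0.6777

Step 3: Construct interval
CI = 3.1113 ± 0.6777
CI = (2.4336, 3.7890)

Interpretation: each one-unit increase in x is associated with a change in mean y of between 2.4336 and 3.7890, with 99% confidence.
Since 0 is outside the interval, a two-sided test at α = 0.01 would reject H₀: β₁ = 0.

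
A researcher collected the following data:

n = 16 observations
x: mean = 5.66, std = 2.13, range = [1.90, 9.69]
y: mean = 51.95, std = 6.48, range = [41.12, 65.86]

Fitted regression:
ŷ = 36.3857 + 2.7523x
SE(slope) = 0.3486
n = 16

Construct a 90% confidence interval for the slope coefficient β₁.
The 90% CI for β₁ is (2.1383, 3.3663)

Confidence interval for the slope:

The 90% CI for β₁ is: β̂₁ ± t*(α/2, n-2) × SE(β̂₁)

Step 1: Find critical t-value
- Confidence level = 0.9
- Degrees of freedom = n - 2 = 16 - 2 = 14
- t*(α/2, 14) = 1.7613

Step 2: Calculate margin of error
Margin = 1.7613 × 0.3486 = 0.6140

Step 3: Construct interval
CI = 2.7523 ± 0.6140
CI = (2.1383, 3.3663)

Interpretation: We are 90% confident that the true slope β₁ lies between 2.1383 and 3.3663.
Both endpoints are positive, so the data support a genuinely positive slope at this confidence level.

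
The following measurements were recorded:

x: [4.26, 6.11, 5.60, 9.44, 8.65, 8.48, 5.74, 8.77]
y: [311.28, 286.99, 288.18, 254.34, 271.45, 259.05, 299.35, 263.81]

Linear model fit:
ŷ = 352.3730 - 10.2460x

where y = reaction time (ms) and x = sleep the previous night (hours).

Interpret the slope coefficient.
On average, reaction time is about 10.2460 ms lower for every extra hour of sleep.

The slope coefficient β₁ = -10.2460 represents the marginal effect of sleep on reaction time.

Interpretation:
- Sleep up by 1 hour → predicted reaction time decreases by 10.2460 ms
- The effect is assumed constant over the observed range of x (linearity)
- The slope describes association in these data, not necessarily a causal effect

The intercept β₀ = 352.3730 is the predicted reaction time when sleep = 0; since the smallest observed x is 4.26, this is an extrapolation and mainly anchors the line.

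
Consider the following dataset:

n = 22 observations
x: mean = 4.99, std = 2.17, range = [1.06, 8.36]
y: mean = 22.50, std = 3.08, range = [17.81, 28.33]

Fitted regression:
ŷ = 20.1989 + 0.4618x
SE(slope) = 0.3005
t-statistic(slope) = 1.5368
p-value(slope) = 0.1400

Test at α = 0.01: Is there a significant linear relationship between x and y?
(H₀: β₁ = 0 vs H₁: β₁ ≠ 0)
Fail to reject H₀: p-value = 0.1400 ≥ α = 0.01. The linear relationship is not significant at the 1% level.

Hypothesis test for the slope coefficient:

H₀: β₁ = 0 (no linear relationship)
H₁: β₁ ≠ 0 (linear relationship exists)

Test statistic: t = β̂₁ / SE(β̂₁) = 0.4618 / 0.3005 = 1.5368

With df = 20, the two-sided p-value for |t| = 1.5368 is 0.1400.

Decision rule: reject H₀ if p-value < α.
p-value = 0.1400 ≥ α = 0.01 → fail to reject H₀.

At α = 0.01 the data do not provide convincing evidence of a nonzero slope.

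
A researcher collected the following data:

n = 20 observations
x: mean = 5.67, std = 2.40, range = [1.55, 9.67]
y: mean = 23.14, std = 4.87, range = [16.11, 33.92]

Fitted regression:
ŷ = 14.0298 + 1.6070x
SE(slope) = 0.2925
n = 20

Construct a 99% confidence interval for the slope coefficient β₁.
The 99% CI for β₁ is (0.7651, 2.4489)

Confidence interval for the slope:

The 99% CI for β₁ is: β̂₁ ± t*(α/2, n-2) × SE(β̂₁)

Step 1: Find critical t-value
- Confidence level = 0.99
- Degrees of freedom = n - 2 = 20 - 2 = 18
- t*(α/2, 18) = 2.8784

Step 2: Calculate margin of error
Margin = 2.8784 × 0.2925 = 0.8419

Step 3: Construct interval
CI = 1.6070 ± 0.8419
CI = (0.7651, 2.4489)

Interpretation: intervals built this way capture the true β₁ in 99% of repeated samples; here the plausible range for the per-unit effect of x on y is 0.7651 to 2.4489.
The interval does not include 0, suggesting a significant linear relationship.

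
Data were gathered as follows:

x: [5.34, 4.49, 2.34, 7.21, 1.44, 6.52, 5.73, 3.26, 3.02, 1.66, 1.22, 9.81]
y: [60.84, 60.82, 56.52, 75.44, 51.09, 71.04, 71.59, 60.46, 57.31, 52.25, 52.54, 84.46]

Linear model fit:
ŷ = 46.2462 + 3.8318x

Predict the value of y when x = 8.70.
ŷ = 79.5829

Plug x = 8.70 into the fitted line:

ŷ = 46.2462 + 3.8318 × 8.70
ŷ = 46.2462 + 33.3367
ŷ = 79.5829

This is a point prediction; actual observations scatter around it by roughly the residual standard deviation.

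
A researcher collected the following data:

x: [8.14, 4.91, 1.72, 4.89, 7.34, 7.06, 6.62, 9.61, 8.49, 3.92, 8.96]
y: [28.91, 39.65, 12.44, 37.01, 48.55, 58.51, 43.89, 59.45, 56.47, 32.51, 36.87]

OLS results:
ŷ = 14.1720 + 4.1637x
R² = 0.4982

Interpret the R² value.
R² = 0.4982 means 49.82% of the variation in y is explained by the linear relationship with x. This indicates a moderate fit.

R² = 1 − SS_res/SS_tot compares the residual scatter to the total scatter of y about its mean.

Here R² = 0.4982:
- Explained: 49.82% of the variation in y
- Unexplained (residual): 100% − 49.82% = 50.18%
- Rule of thumb (below 0.3 weak; 0.3 to below 0.7 moderate; 0.7 and above strong) → moderate

Calculation: R² = 1 − (SS_res / SS_tot), where SS_res is the sum of squared residuals and SS_tot the total sum of squares.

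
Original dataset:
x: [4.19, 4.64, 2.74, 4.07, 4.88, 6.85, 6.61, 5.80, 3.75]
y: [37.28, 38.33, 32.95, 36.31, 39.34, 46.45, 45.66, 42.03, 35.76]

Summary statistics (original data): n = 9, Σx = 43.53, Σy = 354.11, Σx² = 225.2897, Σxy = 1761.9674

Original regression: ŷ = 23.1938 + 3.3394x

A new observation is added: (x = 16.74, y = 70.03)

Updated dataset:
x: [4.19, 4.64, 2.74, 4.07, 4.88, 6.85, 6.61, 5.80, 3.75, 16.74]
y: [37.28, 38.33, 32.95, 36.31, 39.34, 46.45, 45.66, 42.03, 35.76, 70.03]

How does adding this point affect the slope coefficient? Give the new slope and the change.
The slope changes from 3.3394 to 2.6568 (change of -0.6826, or -20.4%).

x = 16.74 lies well outside the original x-range [2.74, 6.85] (x̄ ≈ 4.84), so this observation has high leverage and can move the slope substantially.

Step 1: Update the sums with the new point (n goes from 9 to 10)
Σx  = 43.53 + 16.74 = 60.27
Σy  = 354.11 + 70.03 = 424.14
Σx² = 225.2897 + 16.74² = 225.2897 + 280.2276 = 505.5173
Σxy = 1761.9674 + 16.74×70.03 = 1761.9674 + 1172.3022 = 2934.2696

Step 2: Recompute the slope with b₁ = (nΣxy − ΣxΣy) / (nΣx² − (Σx)²)
Numerator   = 10×2934.2696 − 60.27×424.14 = 29342.6960 − 25562.9178 = 3779.7782
Denominator = 10×505.5173 − 60.27² = 5055.1730 − 3632.4729 = 1422.7001
b₁(new) = 3779.7782 / 1422.7001 = 2.6568

(Same formula on the original sums: (9×1761.9674 − 43.53×354.11) / (9×225.2897 − 43.53²) = 443.2983 / 132.7464 = 3.3394, matching the given fit.)

Step 3: Change in slope
Δβ₁ = 2.6568 − 3.3394 = -0.6826
Relative change = -0.6826 / 3.3394 × 100% = -20.4%
→ the slope decreases when the point is added.

A high-leverage point only changes the slope if it is off the original line; here y = 70.03 is below the original trend, so the slope decreases.
In practice: investigate whether it comes from the same population as the rest of the sample; check such a point for data-entry or measurement error.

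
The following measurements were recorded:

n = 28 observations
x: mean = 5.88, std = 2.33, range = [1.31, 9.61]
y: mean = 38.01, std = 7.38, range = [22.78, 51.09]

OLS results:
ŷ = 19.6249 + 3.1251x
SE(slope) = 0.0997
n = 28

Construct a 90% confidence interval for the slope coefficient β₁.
The 90% CI for β₁ is (2.9551, 3.2951)

Confidence interval for the slope:

The 90% CI for β₁ is: β̂₁ ± t*(α/2, n-2) × SE(β̂₁)

Step 1: Find critical t-value
- Confidence level = 0.9
- Degrees of freedom = n - 2 = 28 - 2 = 26
- t*(α/2, 26) = 1.7056

Step 2: Calculate margin of error
Margin = 1.7056 × 0.0997 = 0.1700

Step 3: Construct interval
CI = 3.1251 ± 0.1700
CI = (2.9551, 3.2951)

Interpretation: intervals built this way capture the true β₁ in 90% of repeated samples; here the plausible range for the per-unit effect of x on y is 2.9551 to 3.2951.
The interval does not include 0, suggesting a significant linear relationship.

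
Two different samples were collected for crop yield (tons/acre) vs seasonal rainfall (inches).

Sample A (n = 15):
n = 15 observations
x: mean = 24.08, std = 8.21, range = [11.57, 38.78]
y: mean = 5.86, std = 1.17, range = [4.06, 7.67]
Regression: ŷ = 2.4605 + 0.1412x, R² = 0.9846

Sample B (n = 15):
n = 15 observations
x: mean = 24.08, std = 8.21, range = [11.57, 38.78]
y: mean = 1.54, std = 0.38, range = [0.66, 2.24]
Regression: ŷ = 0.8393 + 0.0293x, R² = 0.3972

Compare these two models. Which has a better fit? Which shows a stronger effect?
Model A has the better fit (R² = 0.9846 vs 0.3972). Model A shows the stronger effect (|β₁| = 0.1412 vs 0.0293).

Model Comparison:

Goodness of fit (R²):
- Model A: R² = 0.9846 → 98.46% of variance in crop yield explained
- Model B: R² = 0.3972 → 39.72% of variance in crop yield explained
- 0.9846 > 0.3972 → Model A has the better fit

Strength of effect — compare |β₁|:
- Model A: β₁ = 0.1412 → predicted crop yield rises 0.1412 tons/acre per additional inch of rainfall
- Model B: β₁ = 0.0293 → predicted crop yield rises 0.0293 tons/acre per additional inch of rainfall
- |0.1412| > |0.0293| → Model A shows the stronger marginal effect

Note: R² measures how tightly points cluster around the line; β₁ measures how steep the line is — they answer different questions.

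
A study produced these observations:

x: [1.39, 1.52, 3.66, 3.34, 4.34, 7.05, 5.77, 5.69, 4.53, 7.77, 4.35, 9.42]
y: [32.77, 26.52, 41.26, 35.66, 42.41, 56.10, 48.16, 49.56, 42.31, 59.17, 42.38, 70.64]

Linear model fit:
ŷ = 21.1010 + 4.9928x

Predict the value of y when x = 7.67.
ŷ = 59.3958

Plug x = 7.67 into the fitted line:

ŷ = 21.1010 + 4.9928 × 7.67
ŷ = 21.1010 + 38.2948
ŷ = 59.3958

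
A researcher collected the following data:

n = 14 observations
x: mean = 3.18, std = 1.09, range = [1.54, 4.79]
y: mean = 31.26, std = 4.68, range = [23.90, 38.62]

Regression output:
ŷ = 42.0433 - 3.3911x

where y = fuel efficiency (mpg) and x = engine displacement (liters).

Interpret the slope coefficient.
For each additional liter of engine displacement, predicted fuel efficiency decreases by approximately 3.3911 mpg.

β₁ = -3.3911 is the change in predicted fuel efficiency (mpg) per additional liter of engine displacement.

Interpretation:
- Engine displacement up by 1 liter → predicted fuel efficiency decreases by 3.3911 mpg
- The effect is assumed constant over the observed range of x (linearity)
- The sign (−) gives the direction; the magnitude 3.3911 gives the size of the effect per liter

The intercept β₀ = 42.0433 is the predicted fuel efficiency when engine displacement = 0; since the smallest observed x is 1.54, this is an extrapolation and mainly anchors the line.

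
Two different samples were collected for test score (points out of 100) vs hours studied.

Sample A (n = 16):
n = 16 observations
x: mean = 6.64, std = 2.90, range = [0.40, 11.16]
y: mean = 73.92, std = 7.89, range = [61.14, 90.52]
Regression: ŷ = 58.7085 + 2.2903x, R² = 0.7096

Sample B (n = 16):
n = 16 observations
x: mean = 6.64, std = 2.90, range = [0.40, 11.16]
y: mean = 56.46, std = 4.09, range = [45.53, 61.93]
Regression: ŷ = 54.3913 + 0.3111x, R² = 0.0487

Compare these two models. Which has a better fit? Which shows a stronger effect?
Model A has the better fit (R² = 0.7096 vs 0.0487). Model A shows the stronger effect (|β₁| = 2.2903 vs 0.3111).

Model Comparison:

Fit — compare R²:
- Model A: R² = 0.7096 → 70.96% of variance in test score explained
- Model B: R² = 0.0487 → 4.87% of variance in test score explained
- 0.7096 > 0.0487 → Model A has the better fit

Strength of effect — compare |β₁|:
- Model A: β₁ = 2.2903 → predicted test score rises 2.2903 points per additional hour of study time
- Model B: β₁ = 0.3111 → predicted test score rises 0.3111 points per additional hour of study time
- |2.2903| > |0.3111| → Model A shows the stronger marginal effect

Note: R² measures how tightly points cluster around the line; β₁ measures how steep the line is — they answer different questions.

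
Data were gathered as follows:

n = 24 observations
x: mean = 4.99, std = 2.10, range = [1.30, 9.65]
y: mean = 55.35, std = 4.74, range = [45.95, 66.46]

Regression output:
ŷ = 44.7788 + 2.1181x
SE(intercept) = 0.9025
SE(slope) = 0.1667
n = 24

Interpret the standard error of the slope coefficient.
SE(slope) = 0.1667 measures the uncertainty in the estimated slope. The coefficient is estimated precisely (SE/|β̂₁| = 7.9%).

What SE measures:
- The standard error quantifies the sampling variability of the coefficient estimate
- It is the estimated standard deviation of β̂₁ across hypothetical repeated samples of the same size
- Smaller SE → more precise estimate

Relative precision:
- SE / |β̂₁| = 0.1667 / 2.1181 = 7.9%
- Rule of thumb (under 20%: precise; 20% to under 50%: moderately precise; 50% or more: imprecise) → precise

Link to the t-test: t = β̂₁ / SE(β̂₁) = 2.1181 / 0.1667 = 12.7061, the statistic for H₀: β₁ = 0.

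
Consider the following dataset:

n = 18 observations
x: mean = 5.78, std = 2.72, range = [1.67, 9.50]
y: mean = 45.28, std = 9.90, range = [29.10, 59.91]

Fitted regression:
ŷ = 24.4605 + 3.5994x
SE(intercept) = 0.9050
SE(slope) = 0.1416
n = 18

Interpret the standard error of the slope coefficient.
SE(slope) = 0.1416 measures the uncertainty in the estimated slope. The coefficient is estimated precisely (SE/|β̂₁| = 3.9%).

SE(β̂₁) = 0.1416 says: if we drew many samples of n = 18 from the same population and refit each time, the fitted slopes would scatter with a standard deviation of roughly 0.1416 around the true β₁.

Relative precision:
- SE / |β̂₁| = 0.1416 / 3.5994 = 3.9%
- Rule of thumb (under 20%: precise; 20% to under 50%: moderately precise; 50% or more: imprecise) → precise

Rough 95% range (±2 SE): 3.5994 ± 0.2832 → (3.3162, 3.8826).

What drives SE(β̂₁): larger n (here n = 18) → smaller SE.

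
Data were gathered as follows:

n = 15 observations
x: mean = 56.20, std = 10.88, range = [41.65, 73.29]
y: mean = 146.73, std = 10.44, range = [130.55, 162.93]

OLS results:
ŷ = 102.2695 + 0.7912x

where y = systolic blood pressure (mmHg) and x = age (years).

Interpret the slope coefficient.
On average, blood pressure is about 0.7912 mmHg higher for every extra year of age.

β₁ = 0.7912 is the change in predicted blood pressure (mmHg) per additional year of age.

Interpretation:
- Age up by 1 year → predicted blood pressure increases by 0.7912 mmHg
- The effect is assumed constant over the observed range of x (linearity)

The intercept β₀ = 102.2695 is the predicted blood pressure when age = 0; since the smallest observed x is 41.65, this is an extrapolation and mainly anchors the line.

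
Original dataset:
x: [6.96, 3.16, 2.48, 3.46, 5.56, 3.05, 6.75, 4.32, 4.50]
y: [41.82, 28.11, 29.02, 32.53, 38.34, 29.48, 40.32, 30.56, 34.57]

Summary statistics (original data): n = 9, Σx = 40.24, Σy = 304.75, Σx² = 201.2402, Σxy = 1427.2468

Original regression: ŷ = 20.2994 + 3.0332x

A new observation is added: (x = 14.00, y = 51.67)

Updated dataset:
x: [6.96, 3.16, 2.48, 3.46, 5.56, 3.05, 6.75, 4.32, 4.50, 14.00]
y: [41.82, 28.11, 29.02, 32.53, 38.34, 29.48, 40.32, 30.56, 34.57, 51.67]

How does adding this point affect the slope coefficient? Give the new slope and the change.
New slope β₁ = 2.1099 versus 3.0332 before: a change of -0.9233 (-30.4%).

x = 14.00 lies well outside the original x-range [2.48, 6.96] (x̄ ≈ 4.47), so this observation has high leverage and can move the slope substantially.

Step 1: Update the sums with the new point (n goes from 9 to 10)
Σx  = 40.24 + 14.00 = 54.24
Σy  = 304.75 + 51.67 = 356.42
Σx² = 201.2402 + 14.00² = 201.2402 + 196.0000 = 397.2402
Σxy = 1427.2468 + 14.00×51.67 = 1427.2468 + 723.3800 = 2150.6268

Step 2: Recompute the slope with b₁ = (nΣxy − ΣxΣy) / (nΣx² − (Σx)²)
Numerator   = 10×2150.6268 − 54.24×356.42 = 21506.2680 − 19332.2208 = 2174.0472
Denominator = 10×397.2402 − 54.24² = 3972.4020 − 2941.9776 = 1030.4244
b₁(new) = 2174.0472 / 1030.4244 = 2.1099

(Same formula on the original sums: (9×1427.2468 − 40.24×304.75) / (9×201.2402 − 40.24²) = 582.0812 / 191.9042 = 3.0332, matching the given fit.)

Step 3: Change in slope
Δβ₁ = 2.1099 − 3.0332 = -0.9233
Relative change = -0.9233 / 3.0332 × 100% = -30.4%
→ the slope decreases when the point is added.

Because the point sits below the extension of the original line at a high-leverage x, it tilts the fit down.
In practice: examine leverage (hᵢ) and Cook's distance rather than deleting it automatically; refit with and without it and report both if conclusions differ.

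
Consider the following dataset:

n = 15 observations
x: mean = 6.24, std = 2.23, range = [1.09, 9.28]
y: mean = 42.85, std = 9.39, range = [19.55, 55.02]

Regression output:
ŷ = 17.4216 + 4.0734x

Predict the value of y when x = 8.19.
ŷ = 50.7827

Plug x = 8.19 into the fitted line:

ŷ = 17.4216 + 4.0734 × 8.19
ŷ = 17.4216 + 33.3611
ŷ = 50.7827

This is a point prediction; actual observations scatter around it by roughly the residual standard deviation.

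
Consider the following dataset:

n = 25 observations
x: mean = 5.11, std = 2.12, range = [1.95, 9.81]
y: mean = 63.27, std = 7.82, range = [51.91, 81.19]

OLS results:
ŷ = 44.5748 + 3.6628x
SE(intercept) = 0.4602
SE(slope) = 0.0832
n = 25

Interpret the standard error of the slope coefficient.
SE(β̂₁) = 0.0832 is the estimated standard deviation of the slope estimate across repeated samples; relative to β̂₁ = 3.6628 that is 2.3%, a precise estimate.

SE(β̂₁) = s / √Sxx, where s is the residual standard deviation and Sxx = Σ(x − x̄)². It is the yardstick for how far β̂₁ = 3.6628 could plausibly be from the true slope.

Relative precision:
- SE / |β̂₁| = 0.0832 / 3.6628 = 2.3%
- Rule of thumb (under 20%: precise; 20% to under 50%: moderately precise; 50% or more: imprecise) → precise

Link to interval estimation: a confidence interval for β₁ is β̂₁ ± t* × 0.0832, so SE sets the half-width per unit of t*.

What drives SE(β̂₁): larger n (here n = 25) → smaller SE.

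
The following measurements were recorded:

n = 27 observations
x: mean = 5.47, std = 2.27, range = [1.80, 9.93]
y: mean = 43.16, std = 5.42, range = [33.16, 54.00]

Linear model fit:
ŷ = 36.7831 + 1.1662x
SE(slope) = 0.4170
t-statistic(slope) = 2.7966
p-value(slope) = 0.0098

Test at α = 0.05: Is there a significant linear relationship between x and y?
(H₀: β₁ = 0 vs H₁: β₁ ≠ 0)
p-value = 0.0098 < α = 0.05, so we reject H₀. The relationship is significant.

Hypothesis test for the slope coefficient:

H₀: β₁ = 0 (no linear relationship)
H₁: β₁ ≠ 0 (linear relationship exists)

Test statistic: t = β̂₁ / SE(β̂₁) = 1.1662 / 0.4170 = 2.7966

The p-value (0.0098) is the probability, under H₀, of a t-statistic at least as extreme as |t| = 2.7966 (two-sided, df = n − 2 = 25).

Decision rule: reject H₀ if p-value < α.
p-value = 0.0098 < α = 0.05 → reject H₀.

Conclusion: the linear association between x and y is significant at the 5% level.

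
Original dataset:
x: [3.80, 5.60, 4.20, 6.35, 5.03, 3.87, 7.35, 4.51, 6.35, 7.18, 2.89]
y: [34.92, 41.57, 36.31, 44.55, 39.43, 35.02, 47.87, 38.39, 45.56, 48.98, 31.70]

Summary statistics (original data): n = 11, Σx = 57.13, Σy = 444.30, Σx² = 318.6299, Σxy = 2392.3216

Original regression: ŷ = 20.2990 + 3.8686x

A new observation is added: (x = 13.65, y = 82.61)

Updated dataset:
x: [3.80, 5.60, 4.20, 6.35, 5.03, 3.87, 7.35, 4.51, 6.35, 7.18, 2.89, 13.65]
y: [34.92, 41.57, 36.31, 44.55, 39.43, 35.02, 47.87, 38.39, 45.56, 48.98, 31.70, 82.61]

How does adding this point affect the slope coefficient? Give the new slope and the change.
Adding the point moves β₁ from 3.8686 to 4.7109, i.e. it increases by 0.8423 (+21.8%).

The new point has HIGH LEVERAGE: x = 13.65 is far from the original mean x̄ = 57.13/11 ≈ 5.19 (original range [2.89, 7.35]).

Step 1: Update the sums with the new point (n goes from 11 to 12)
Σx  = 57.13 + 13.65 = 70.78
Σy  = 444.30 + 82.61 = 526.91
Σx² = 318.6299 + 13.65² = 318.6299 + 186.3225 = 504.9524
Σxy = 2392.3216 + 13.65×82.61 = 2392.3216 + 1127.6265 = 3519.9481

Step 2: Recompute the slope with b₁ = (nΣxy − ΣxΣy) / (nΣx² − (Σx)²)
Numerator   = 12×3519.9481 − 70.78×526.91 = 42239.3772 − 37294.6898 = 4944.6874
Denominator = 12×504.9524 − 70.78² = 6059.4288 − 5009.8084 = 1049.6204
b₁(new) = 4944.6874 / 1049.6204 = 4.7109

(Same formula on the original sums: (11×2392.3216 − 57.13×444.30) / (11×318.6299 − 57.13²) = 932.6786 / 241.0920 = 3.8686, matching the given fit.)

Step 3: Change in slope
Δβ₁ = 4.7109 − 3.8686 = +0.8423
Relative change = +0.8423 / 3.8686 × 100% = +21.8%
→ the slope increases when the point is added.

A high-leverage point only changes the slope if it is off the original line; here y = 82.61 is above the original trend, so the slope increases.
In practice: investigate whether it comes from the same population as the rest of the sample.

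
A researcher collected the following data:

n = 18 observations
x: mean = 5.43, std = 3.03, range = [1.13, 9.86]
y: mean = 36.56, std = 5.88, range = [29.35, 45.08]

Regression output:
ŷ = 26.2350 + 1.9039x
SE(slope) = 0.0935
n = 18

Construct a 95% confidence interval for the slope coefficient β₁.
The 95% CI for β₁ is (1.7057, 2.1021)

Confidence interval for the slope:

The 95% CI for β₁ is: β̂₁ ± t*(α/2, n-2) × SE(β̂₁)

Step 1: Find critical t-value
- Confidence level = 0.95
- Degrees of freedom = n - 2 = 18 - 2 = 16
- t*(α/2, 16) = 2.1199

Step 2: Calculate margin of error
Margin = 2.1199 × 0.0935 = 0.1982

Step 3: Construct interval
CI = 1.9039 ± 0.1982
CI = (1.7057, 2.1021)

Interpretation: each one-unit increase in x is associated with a change in mean y of between 1.7057 and 2.1021, with 95% confidence.
The interval does not include 0, suggesting a significant linear relationship.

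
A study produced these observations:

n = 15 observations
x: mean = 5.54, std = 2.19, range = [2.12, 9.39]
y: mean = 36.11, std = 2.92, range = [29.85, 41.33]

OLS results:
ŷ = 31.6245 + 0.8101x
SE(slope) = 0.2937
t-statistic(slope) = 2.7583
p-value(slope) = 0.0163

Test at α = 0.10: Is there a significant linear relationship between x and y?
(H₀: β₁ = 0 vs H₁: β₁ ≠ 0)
Since p-value = 0.0163 < α = 0.10, reject H₀ — the slope is significantly different from 0.

Hypothesis test for the slope coefficient:

H₀: β₁ = 0 (no linear relationship)
H₁: β₁ ≠ 0 (linear relationship exists)

Test statistic: t = β̂₁ / SE(β̂₁) = 0.8101 / 0.2937 = 2.7583

With df = 13, the two-sided p-value for |t| = 2.7583 is 0.0163.

Decision rule: reject H₀ if p-value < α.
p-value = 0.0163 < α = 0.10 → reject H₀.

At α = 0.10 the data do provide convincing evidence of a nonzero slope.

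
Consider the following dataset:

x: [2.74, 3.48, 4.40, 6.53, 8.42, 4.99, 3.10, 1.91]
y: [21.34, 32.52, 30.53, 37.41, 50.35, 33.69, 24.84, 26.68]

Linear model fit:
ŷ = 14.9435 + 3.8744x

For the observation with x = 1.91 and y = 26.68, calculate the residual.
Residual = 4.3364

The residual is the difference between the actual value and the predicted value:

Residual = y - ŷ

Step 1: Calculate predicted value
ŷ = 14.9435 + 3.8744 × 1.91
ŷ = 22.3436

Step 2: Calculate residual
Residual = 26.68 - 22.3436
Residual = 4.3364

Interpretation: the model underestimates the actual value by 4.3364 at this point (positive residual → observation lies above the fitted line).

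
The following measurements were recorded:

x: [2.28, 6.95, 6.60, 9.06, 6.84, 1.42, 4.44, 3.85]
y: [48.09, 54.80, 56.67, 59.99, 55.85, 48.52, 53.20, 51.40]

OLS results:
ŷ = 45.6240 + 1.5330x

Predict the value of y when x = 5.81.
ŷ = 54.5307

x = 5.81 lies inside the observed range [1.42, 9.06], so the fitted equation applies directly:

ŷ = 45.6240 + 1.5330 × 5.81
ŷ = 45.6240 + 8.9067
ŷ = 54.5307

This is a point prediction; actual observations scatter around it by roughly the residual standard deviation.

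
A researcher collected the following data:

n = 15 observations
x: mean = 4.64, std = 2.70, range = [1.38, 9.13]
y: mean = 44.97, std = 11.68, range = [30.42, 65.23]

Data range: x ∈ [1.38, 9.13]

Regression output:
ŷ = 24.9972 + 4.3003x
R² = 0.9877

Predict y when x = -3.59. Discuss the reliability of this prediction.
The equation gives ŷ = 9.5591; however x = -3.59 is 4.97 units below the observed range, so this extrapolated value should not be trusted.

Prediction calculation:
ŷ = 24.9972 + 4.3003 × (-3.59)
ŷ = 9.5591

Reliability:
- Data range: x ∈ [1.38, 9.13]
- Prediction point: x = -3.59 is 4.97 units below the observed range → this is EXTRAPOLATION, not interpolation

Why that matters here:
- The standard error of prediction grows with (x − x̄)², and x = -3.59 is far from x̄ = 4.64
- The linear relationship may not hold outside the observed range

A defensible statement: 'if the linear trend continued to x = -3.59, y would be about 9.5591' — the premise is untested.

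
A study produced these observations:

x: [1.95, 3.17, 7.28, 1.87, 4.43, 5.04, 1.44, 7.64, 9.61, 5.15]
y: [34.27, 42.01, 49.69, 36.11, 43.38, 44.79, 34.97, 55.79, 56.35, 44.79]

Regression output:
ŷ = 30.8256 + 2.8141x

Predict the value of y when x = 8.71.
ŷ = 55.3364

Plug x = 8.71 into the fitted line:

ŷ = 30.8256 + 2.8141 × 8.71
ŷ = 30.8256 + 24.5108
ŷ = 55.3364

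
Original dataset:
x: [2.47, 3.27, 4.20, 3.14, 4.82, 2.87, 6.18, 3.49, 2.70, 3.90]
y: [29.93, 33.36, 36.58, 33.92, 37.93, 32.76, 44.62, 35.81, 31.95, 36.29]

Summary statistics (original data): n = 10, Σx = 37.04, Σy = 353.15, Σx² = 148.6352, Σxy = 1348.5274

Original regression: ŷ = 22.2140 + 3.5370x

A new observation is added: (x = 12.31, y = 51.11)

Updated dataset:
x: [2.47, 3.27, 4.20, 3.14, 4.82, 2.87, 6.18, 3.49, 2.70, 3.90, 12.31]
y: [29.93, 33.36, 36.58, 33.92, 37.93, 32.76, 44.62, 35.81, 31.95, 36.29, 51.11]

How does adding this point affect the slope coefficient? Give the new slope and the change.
The slope changes from 3.5370 to 2.0825 (change of -1.4545, or -41.1%).

The new point has HIGH LEVERAGE: x = 12.31 is far from the original mean x̄ = 37.04/10 ≈ 3.70 (original range [2.47, 6.18]).

Step 1: Update the sums with the new point (n goes from 10 to 11)
Σx  = 37.04 + 12.31 = 49.35
Σy  = 353.15 + 51.11 = 404.26
Σx² = 148.6352 + 12.31² = 148.6352 + 151.5361 = 300.1713
Σxy = 1348.5274 + 12.31×51.11 = 1348.5274 + 629.1641 = 1977.6915

Step 2: Recompute the slope with b₁ = (nΣxy − ΣxΣy) / (nΣx² − (Σx)²)
Numerator   = 11×1977.6915 − 49.35×404.26 = 21754.6065 − 19950.2310 = 1804.3755
Denominator = 11×300.1713 − 49.35² = 3301.8843 − 2435.4225 = 866.4618
b₁(new) = 1804.3755 / 866.4618 = 2.0825

(Same formula on the original sums: (10×1348.5274 − 37.04×353.15) / (10×148.6352 − 37.04²) = 404.5980 / 114.3904 = 3.5370, matching the given fit.)

Step 3: Change in slope
Δβ₁ = 2.0825 − 3.5370 = -1.4545
Relative change = -1.4545 / 3.5370 × 100% = -41.1%
→ the slope decreases when the point is added.

A high-leverage point only changes the slope if it is off the original line; here y = 51.11 is below the original trend, so the slope decreases.
In practice: examine leverage (hᵢ) and Cook's distance rather than deleting it automatically; refit with and without it and report both if conclusions differ.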